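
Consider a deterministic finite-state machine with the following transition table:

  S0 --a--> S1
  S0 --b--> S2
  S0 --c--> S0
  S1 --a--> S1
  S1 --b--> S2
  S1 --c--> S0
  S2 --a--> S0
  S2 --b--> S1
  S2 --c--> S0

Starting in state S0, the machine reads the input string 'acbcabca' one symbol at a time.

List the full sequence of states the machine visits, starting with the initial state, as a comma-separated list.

Start: S0
  read 'a': S0 --a--> S1
  read 'c': S1 --c--> S0
  read 'b': S0 --b--> S2
  read 'c': S2 --c--> S0
  read 'a': S0 --a--> S1
  read 'b': S1 --b--> S2
  read 'c': S2 --c--> S0
  read 'a': S0 --a--> S1

Answer: S0, S1, S0, S2, S0, S1, S2, S0, S1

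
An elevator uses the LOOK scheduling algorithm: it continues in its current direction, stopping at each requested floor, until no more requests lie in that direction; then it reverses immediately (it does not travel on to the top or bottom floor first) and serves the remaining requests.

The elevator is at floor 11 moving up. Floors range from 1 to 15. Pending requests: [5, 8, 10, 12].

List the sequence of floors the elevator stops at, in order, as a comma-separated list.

Current: 11, moving UP
Serve above first (ascending): [12]
Then reverse, serve below (descending): [10, 8, 5]

Answer: 12, 10, 8, 5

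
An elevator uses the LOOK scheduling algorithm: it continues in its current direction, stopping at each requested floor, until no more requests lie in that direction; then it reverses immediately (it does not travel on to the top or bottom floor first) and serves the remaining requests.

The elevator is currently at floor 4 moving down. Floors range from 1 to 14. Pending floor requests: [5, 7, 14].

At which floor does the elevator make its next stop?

Answer: 5

Derivation:
Current floor: 4, direction: down
Requests above: [5, 7, 14]
Requests below: []
Moving down but no requests below → reverse; nearest above is min([5, 7, 14]) = 5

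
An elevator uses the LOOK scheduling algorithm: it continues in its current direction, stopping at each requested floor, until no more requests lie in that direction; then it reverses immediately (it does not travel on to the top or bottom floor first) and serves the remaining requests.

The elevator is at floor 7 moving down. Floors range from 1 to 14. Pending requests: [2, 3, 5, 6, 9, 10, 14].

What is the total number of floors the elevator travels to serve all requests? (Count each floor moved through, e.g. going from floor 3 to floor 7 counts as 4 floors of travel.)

Answer: 17

Derivation:
Start at floor 7 moving down, LOOK stop order: [6, 5, 3, 2, 9, 10, 14]
  7 → 6: |6-7| = 1, total = 1
  6 → 5: |5-6| = 1, total = 2
  5 → 3: |3-5| = 2, total = 4
  3 → 2: |2-3| = 1, total = 5
  2 → 9: |9-2| = 7, total = 12
  9 → 10: |10-9| = 1, total = 13
  10 → 14: |14-10| = 4, total = 17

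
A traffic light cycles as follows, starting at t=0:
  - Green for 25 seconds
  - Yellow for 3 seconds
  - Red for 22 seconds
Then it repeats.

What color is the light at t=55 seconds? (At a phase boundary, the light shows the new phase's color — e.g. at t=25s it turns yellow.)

Cycle length = 25 + 3 + 22 = 50s
t = 55, phase_t = 55 mod 50 = 5
5 < 25 (green end) → GREEN

Answer: green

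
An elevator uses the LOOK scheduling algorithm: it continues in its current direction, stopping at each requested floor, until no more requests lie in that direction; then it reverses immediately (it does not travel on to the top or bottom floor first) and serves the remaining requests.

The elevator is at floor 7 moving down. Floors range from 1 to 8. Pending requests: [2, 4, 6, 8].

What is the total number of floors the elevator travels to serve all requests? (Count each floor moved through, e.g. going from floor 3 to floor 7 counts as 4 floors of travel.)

Start at floor 7 moving down, LOOK stop order: [6, 4, 2, 8]
  7 → 6: |6-7| = 1, total = 1
  6 → 4: |4-6| = 2, total = 3
  4 → 2: |2-4| = 2, total = 5
  2 → 8: |8-2| = 6, total = 11

Answer: 11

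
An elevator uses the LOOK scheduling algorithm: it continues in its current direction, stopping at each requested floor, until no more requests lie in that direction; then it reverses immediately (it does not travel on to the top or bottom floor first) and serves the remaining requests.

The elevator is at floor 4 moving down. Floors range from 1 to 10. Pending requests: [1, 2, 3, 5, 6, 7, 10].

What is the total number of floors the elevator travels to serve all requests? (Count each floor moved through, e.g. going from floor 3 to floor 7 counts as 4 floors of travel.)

Start at floor 4 moving down, LOOK stop order: [3, 2, 1, 5, 6, 7, 10]
  4 → 3: |3-4| = 1, total = 1
  3 → 2: |2-3| = 1, total = 2
  2 → 1: |1-2| = 1, total = 3
  1 → 5: |5-1| = 4, total = 7
  5 → 6: |6-5| = 1, total = 8
  6 → 7: |7-6| = 1, total = 9
  7 → 10: |10-7| = 3, total = 12

Answer: 12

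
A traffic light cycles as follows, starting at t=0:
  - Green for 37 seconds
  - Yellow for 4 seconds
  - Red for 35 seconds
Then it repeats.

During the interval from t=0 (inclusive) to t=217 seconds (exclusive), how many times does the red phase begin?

Cycle = 37+4+35 = 76s
red phase starts at t = k*76 + 41 for k=0,1,2,...
Need k*76+41 < 217 → k < 2.316
k ∈ {0, ..., 2} → 3 starts

Answer: 3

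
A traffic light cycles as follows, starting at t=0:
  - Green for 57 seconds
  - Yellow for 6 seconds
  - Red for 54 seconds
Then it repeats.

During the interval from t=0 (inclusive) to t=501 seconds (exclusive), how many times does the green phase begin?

Answer: 5

Derivation:
Cycle = 57+6+54 = 117s
green phase starts at t = k*117 + 0 for k=0,1,2,...
Need k*117+0 < 501 → k < 4.282
k ∈ {0, ..., 4} → 5 starts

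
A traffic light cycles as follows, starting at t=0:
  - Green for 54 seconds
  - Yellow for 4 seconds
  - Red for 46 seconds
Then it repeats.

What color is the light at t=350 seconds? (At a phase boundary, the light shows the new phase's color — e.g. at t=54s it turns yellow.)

Cycle length = 54 + 4 + 46 = 104s
t = 350, phase_t = 350 mod 104 = 38
38 < 54 (green end) → GREEN

Answer: green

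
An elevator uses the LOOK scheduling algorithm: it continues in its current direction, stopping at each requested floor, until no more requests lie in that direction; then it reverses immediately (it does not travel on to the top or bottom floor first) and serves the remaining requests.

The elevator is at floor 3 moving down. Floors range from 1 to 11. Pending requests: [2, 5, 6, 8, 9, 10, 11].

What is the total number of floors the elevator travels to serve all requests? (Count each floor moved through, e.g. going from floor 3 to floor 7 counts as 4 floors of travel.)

Start at floor 3 moving down, LOOK stop order: [2, 5, 6, 8, 9, 10, 11]
  3 → 2: |2-3| = 1, total = 1
  2 → 5: |5-2| = 3, total = 4
  5 → 6: |6-5| = 1, total = 5
  6 → 8: |8-6| = 2, total = 7
  8 → 9: |9-8| = 1, total = 8
  9 → 10: |10-9| = 1, total = 9
  10 → 11: |11-10| = 1, total = 10

Answer: 10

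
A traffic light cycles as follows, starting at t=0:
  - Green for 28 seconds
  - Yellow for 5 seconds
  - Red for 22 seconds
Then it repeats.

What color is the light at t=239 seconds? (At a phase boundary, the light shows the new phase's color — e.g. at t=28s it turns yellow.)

Cycle length = 28 + 5 + 22 = 55s
t = 239, phase_t = 239 mod 55 = 19
19 < 28 (green end) → GREEN

Answer: green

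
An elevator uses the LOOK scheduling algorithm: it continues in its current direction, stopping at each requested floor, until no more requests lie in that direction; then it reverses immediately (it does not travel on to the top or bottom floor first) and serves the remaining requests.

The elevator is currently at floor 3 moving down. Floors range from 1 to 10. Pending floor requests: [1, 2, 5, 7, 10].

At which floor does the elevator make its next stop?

Current floor: 3, direction: down
Requests above: [5, 7, 10]
Requests below: [1, 2]
Moving down and requests lie below → nearest below is max([1, 2]) = 2

Answer: 2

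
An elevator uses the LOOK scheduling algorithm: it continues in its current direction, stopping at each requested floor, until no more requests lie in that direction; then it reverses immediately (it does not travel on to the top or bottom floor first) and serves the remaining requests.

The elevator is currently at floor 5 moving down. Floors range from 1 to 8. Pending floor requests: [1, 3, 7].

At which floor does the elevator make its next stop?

Answer: 3

Derivation:
Current floor: 5, direction: down
Requests above: [7]
Requests below: [1, 3]
Moving down and requests lie below → nearest below is max([1, 3]) = 3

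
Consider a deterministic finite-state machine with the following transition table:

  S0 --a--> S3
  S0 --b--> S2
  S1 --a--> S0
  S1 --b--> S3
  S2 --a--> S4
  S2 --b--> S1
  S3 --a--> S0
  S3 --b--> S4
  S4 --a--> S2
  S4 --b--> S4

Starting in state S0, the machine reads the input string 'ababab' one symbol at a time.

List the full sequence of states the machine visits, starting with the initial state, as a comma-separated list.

Answer: S0, S3, S4, S2, S1, S0, S2

Derivation:
Start: S0
  read 'a': S0 --a--> S3
  read 'b': S3 --b--> S4
  read 'a': S4 --a--> S2
  read 'b': S2 --b--> S1
  read 'a': S1 --a--> S0
  read 'b': S0 --b--> S2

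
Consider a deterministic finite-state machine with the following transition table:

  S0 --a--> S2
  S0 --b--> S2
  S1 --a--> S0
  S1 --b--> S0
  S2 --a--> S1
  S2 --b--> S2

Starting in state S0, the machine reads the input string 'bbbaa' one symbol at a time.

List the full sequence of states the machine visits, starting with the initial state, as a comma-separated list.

Answer: S0, S2, S2, S2, S1, S0

Derivation:
Start: S0
  read 'b': S0 --b--> S2
  read 'b': S2 --b--> S2
  read 'b': S2 --b--> S2
  read 'a': S2 --a--> S1
  read 'a': S1 --a--> S0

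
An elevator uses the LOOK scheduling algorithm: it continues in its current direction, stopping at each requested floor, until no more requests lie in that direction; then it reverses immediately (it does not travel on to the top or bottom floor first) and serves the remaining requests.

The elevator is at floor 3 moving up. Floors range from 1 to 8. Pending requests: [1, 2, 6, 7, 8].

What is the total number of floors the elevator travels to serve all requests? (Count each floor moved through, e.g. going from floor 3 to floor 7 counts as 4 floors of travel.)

Start at floor 3 moving up, LOOK stop order: [6, 7, 8, 2, 1]
  3 → 6: |6-3| = 3, total = 3
  6 → 7: |7-6| = 1, total = 4
  7 → 8: |8-7| = 1, total = 5
  8 → 2: |2-8| = 6, total = 11
  2 → 1: |1-2| = 1, total = 12

Answer: 12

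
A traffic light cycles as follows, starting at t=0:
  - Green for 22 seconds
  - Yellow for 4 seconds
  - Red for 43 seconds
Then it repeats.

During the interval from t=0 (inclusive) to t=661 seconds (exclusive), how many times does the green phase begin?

Cycle = 22+4+43 = 69s
green phase starts at t = k*69 + 0 for k=0,1,2,...
Need k*69+0 < 661 → k < 9.580
k ∈ {0, ..., 9} → 10 starts

Answer: 10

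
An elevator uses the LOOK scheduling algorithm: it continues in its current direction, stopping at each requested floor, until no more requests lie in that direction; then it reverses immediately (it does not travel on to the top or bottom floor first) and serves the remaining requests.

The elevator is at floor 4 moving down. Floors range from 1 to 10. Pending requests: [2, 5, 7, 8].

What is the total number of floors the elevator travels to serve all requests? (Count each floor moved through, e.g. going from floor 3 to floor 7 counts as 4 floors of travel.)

Start at floor 4 moving down, LOOK stop order: [2, 5, 7, 8]
  4 → 2: |2-4| = 2, total = 2
  2 → 5: |5-2| = 3, total = 5
  5 → 7: |7-5| = 2, total = 7
  7 → 8: |8-7| = 1, total = 8

Answer: 8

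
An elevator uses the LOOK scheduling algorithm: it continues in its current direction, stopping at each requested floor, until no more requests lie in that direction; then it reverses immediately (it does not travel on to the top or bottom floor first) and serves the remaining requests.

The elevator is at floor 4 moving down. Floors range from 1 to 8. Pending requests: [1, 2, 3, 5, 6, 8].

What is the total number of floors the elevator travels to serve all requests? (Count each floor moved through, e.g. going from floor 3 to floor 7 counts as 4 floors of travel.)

Answer: 10

Derivation:
Start at floor 4 moving down, LOOK stop order: [3, 2, 1, 5, 6, 8]
  4 → 3: |3-4| = 1, total = 1
  3 → 2: |2-3| = 1, total = 2
  2 → 1: |1-2| = 1, total = 3
  1 → 5: |5-1| = 4, total = 7
  5 → 6: |6-5| = 1, total = 8
  6 → 8: |8-6| = 2, total = 10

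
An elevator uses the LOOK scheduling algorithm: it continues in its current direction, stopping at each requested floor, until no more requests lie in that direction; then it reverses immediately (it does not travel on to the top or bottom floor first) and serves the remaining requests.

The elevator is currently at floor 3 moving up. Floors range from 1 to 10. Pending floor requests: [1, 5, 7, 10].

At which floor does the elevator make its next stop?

Current floor: 3, direction: up
Requests above: [5, 7, 10]
Requests below: [1]
Moving up and requests lie above → nearest above is min([5, 7, 10]) = 5

Answer: 5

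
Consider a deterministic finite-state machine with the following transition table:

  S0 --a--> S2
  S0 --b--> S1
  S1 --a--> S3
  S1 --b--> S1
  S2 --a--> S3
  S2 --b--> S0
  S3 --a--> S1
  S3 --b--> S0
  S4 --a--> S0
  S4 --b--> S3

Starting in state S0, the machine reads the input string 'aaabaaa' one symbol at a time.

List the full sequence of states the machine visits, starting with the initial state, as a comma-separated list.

Start: S0
  read 'a': S0 --a--> S2
  read 'a': S2 --a--> S3
  read 'a': S3 --a--> S1
  read 'b': S1 --b--> S1
  read 'a': S1 --a--> S3
  read 'a': S3 --a--> S1
  read 'a': S1 --a--> S3

Answer: S0, S2, S3, S1, S1, S3, S1, S3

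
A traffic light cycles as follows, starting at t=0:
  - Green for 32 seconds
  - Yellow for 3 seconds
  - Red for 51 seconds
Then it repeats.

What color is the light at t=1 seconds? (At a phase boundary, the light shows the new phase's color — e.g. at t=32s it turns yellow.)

Cycle length = 32 + 3 + 51 = 86s
t = 1, phase_t = 1 mod 86 = 1
1 < 32 (green end) → GREEN

Answer: green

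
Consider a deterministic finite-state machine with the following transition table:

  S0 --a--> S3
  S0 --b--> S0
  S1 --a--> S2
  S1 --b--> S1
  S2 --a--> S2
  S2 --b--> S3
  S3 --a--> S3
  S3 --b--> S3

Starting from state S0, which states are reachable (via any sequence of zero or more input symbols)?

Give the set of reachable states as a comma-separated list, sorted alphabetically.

Answer: S0, S3

Derivation:
BFS from S0:
  visit S0: S0--a-->S3 (new), S0--b-->S0 (seen)
  visit S3: S3--a-->S3 (seen), S3--b-->S3 (seen)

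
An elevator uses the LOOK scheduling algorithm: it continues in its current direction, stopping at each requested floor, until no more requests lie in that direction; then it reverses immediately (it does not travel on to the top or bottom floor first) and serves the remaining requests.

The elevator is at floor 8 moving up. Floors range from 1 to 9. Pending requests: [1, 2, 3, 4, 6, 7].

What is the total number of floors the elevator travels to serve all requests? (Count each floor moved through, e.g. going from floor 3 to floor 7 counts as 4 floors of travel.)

Start at floor 8 moving up, LOOK stop order: [7, 6, 4, 3, 2, 1]
  8 → 7: |7-8| = 1, total = 1
  7 → 6: |6-7| = 1, total = 2
  6 → 4: |4-6| = 2, total = 4
  4 → 3: |3-4| = 1, total = 5
  3 → 2: |2-3| = 1, total = 6
  2 → 1: |1-2| = 1, total = 7

Answer: 7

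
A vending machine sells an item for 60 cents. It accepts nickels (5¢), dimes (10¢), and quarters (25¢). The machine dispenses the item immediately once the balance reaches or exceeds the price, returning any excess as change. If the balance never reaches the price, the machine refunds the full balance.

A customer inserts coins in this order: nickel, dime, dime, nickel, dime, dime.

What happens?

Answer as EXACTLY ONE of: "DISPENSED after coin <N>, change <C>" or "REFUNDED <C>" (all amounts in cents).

Answer: REFUNDED 50

Derivation:
Price: 60¢
Coin 1 (nickel, 5¢): balance = 5¢
Coin 2 (dime, 10¢): balance = 15¢
Coin 3 (dime, 10¢): balance = 25¢
Coin 4 (nickel, 5¢): balance = 30¢
Coin 5 (dime, 10¢): balance = 40¢
Coin 6 (dime, 10¢): balance = 50¢
All coins inserted, balance 50¢ < price 60¢ → REFUND 50¢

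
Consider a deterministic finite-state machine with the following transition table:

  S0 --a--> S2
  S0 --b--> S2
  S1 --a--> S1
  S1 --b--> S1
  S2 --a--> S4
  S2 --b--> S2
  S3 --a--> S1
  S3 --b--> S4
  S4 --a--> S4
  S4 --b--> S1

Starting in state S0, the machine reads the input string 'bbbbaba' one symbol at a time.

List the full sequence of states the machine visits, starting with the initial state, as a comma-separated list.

Start: S0
  read 'b': S0 --b--> S2
  read 'b': S2 --b--> S2
  read 'b': S2 --b--> S2
  read 'b': S2 --b--> S2
  read 'a': S2 --a--> S4
  read 'b': S4 --b--> S1
  read 'a': S1 --a--> S1

Answer: S0, S2, S2, S2, S2, S4, S1, S1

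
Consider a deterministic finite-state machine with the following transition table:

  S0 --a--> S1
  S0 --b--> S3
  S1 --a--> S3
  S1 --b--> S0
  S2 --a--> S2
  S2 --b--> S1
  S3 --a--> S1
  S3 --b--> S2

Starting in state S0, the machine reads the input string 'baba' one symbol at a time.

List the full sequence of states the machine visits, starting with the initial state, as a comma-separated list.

Start: S0
  read 'b': S0 --b--> S3
  read 'a': S3 --a--> S1
  read 'b': S1 --b--> S0
  read 'a': S0 --a--> S1

Answer: S0, S3, S1, S0, S1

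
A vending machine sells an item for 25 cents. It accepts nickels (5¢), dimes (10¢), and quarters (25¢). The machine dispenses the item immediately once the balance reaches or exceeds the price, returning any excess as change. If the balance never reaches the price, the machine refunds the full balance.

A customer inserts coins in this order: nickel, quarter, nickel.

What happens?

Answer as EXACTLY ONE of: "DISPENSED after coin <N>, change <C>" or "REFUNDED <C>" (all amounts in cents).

Price: 25¢
Coin 1 (nickel, 5¢): balance = 5¢
Coin 2 (quarter, 25¢): balance = 30¢
  → balance >= price → DISPENSE, change = 30 - 25 = 5¢

Answer: DISPENSED after coin 2, change 5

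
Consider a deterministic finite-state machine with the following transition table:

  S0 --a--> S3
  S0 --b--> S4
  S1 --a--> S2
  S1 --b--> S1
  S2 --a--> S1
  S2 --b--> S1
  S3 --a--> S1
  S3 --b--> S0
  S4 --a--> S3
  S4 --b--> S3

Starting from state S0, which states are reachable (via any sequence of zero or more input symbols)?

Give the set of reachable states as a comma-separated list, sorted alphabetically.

BFS from S0:
  visit S0: S0--a-->S3 (new), S0--b-->S4 (new)
  visit S3: S3--a-->S1 (new), S3--b-->S0 (seen)
  visit S4: S4--a-->S3 (seen), S4--b-->S3 (seen)
  visit S1: S1--a-->S2 (new), S1--b-->S1 (seen)
  visit S2: S2--a-->S1 (seen), S2--b-->S1 (seen)

Answer: S0, S1, S2, S3, S4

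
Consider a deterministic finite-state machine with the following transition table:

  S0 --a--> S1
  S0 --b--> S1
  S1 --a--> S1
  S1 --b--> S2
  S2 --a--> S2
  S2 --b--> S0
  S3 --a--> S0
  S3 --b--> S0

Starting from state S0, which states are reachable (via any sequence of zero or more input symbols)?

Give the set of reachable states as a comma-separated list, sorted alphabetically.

Answer: S0, S1, S2

Derivation:
BFS from S0:
  visit S0: S0--a-->S1 (new), S0--b-->S1 (seen)
  visit S1: S1--a-->S1 (seen), S1--b-->S2 (new)
  visit S2: S2--a-->S2 (seen), S2--b-->S0 (seen)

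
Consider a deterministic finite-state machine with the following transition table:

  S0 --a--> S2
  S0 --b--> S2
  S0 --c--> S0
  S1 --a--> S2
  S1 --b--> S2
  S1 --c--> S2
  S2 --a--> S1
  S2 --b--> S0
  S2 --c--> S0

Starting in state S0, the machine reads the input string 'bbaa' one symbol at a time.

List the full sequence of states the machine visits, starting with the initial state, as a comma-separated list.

Start: S0
  read 'b': S0 --b--> S2
  read 'b': S2 --b--> S0
  read 'a': S0 --a--> S2
  read 'a': S2 --a--> S1

Answer: S0, S2, S0, S2, S1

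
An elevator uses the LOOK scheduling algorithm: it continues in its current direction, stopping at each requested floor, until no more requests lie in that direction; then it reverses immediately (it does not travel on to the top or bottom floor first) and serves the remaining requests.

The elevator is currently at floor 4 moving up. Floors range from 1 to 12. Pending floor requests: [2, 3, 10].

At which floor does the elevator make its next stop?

Current floor: 4, direction: up
Requests above: [10]
Requests below: [2, 3]
Moving up and requests lie above → nearest above is min([10]) = 10

Answer: 10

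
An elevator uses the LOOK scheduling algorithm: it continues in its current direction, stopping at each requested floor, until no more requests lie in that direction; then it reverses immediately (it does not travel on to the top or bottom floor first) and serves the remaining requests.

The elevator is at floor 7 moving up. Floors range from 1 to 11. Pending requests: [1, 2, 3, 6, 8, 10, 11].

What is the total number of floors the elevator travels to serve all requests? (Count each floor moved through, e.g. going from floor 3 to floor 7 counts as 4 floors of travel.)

Answer: 14

Derivation:
Start at floor 7 moving up, LOOK stop order: [8, 10, 11, 6, 3, 2, 1]
  7 → 8: |8-7| = 1, total = 1
  8 → 10: |10-8| = 2, total = 3
  10 → 11: |11-10| = 1, total = 4
  11 → 6: |6-11| = 5, total = 9
  6 → 3: |3-6| = 3, total = 12
  3 → 2: |2-3| = 1, total = 13
  2 → 1: |1-2| = 1, total = 14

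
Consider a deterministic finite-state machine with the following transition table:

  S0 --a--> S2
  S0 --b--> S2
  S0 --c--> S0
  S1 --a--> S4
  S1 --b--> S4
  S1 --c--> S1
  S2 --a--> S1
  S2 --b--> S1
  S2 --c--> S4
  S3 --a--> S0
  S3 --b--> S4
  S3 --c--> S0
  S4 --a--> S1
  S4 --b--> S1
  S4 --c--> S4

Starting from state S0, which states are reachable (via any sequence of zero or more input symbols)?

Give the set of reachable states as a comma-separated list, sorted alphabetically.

BFS from S0:
  visit S0: S0--a-->S2 (new), S0--b-->S2 (seen), S0--c-->S0 (seen)
  visit S2: S2--a-->S1 (new), S2--b-->S1 (seen), S2--c-->S4 (new)
  visit S1: S1--a-->S4 (seen), S1--b-->S4 (seen), S1--c-->S1 (seen)
  visit S4: S4--a-->S1 (seen), S4--b-->S1 (seen), S4--c-->S4 (seen)

Answer: S0, S1, S2, S4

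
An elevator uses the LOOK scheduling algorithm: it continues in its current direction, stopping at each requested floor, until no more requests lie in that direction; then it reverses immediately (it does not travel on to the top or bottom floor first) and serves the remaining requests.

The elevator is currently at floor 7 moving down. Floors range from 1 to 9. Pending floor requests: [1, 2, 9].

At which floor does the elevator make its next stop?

Answer: 2

Derivation:
Current floor: 7, direction: down
Requests above: [9]
Requests below: [1, 2]
Moving down and requests lie below → nearest below is max([1, 2]) = 2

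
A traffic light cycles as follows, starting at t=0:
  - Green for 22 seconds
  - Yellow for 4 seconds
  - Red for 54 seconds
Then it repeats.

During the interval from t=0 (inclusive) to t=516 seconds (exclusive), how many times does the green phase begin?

Cycle = 22+4+54 = 80s
green phase starts at t = k*80 + 0 for k=0,1,2,...
Need k*80+0 < 516 → k < 6.450
k ∈ {0, ..., 6} → 7 starts

Answer: 7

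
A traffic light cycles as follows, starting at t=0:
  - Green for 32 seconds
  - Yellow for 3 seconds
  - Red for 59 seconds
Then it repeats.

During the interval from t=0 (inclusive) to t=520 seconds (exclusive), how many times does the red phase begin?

Cycle = 32+3+59 = 94s
red phase starts at t = k*94 + 35 for k=0,1,2,...
Need k*94+35 < 520 → k < 5.160
k ∈ {0, ..., 5} → 6 starts

Answer: 6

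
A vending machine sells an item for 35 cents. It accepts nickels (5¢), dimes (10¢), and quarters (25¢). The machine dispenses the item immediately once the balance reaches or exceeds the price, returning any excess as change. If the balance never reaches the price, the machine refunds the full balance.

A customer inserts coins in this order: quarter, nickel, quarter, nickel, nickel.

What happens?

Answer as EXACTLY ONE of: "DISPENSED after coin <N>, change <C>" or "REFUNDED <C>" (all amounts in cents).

Price: 35¢
Coin 1 (quarter, 25¢): balance = 25¢
Coin 2 (nickel, 5¢): balance = 30¢
Coin 3 (quarter, 25¢): balance = 55¢
  → balance >= price → DISPENSE, change = 55 - 35 = 20¢

Answer: DISPENSED after coin 3, change 20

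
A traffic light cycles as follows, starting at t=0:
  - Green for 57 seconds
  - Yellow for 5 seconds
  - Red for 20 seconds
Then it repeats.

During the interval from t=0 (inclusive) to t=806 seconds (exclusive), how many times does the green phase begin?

Answer: 10

Derivation:
Cycle = 57+5+20 = 82s
green phase starts at t = k*82 + 0 for k=0,1,2,...
Need k*82+0 < 806 → k < 9.829
k ∈ {0, ..., 9} → 10 starts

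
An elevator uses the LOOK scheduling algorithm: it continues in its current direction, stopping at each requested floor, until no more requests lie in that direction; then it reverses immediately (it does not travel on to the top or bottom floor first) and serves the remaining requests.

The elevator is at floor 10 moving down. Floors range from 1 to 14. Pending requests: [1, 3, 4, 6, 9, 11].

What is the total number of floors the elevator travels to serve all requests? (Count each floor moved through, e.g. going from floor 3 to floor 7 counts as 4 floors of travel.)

Start at floor 10 moving down, LOOK stop order: [9, 6, 4, 3, 1, 11]
  10 → 9: |9-10| = 1, total = 1
  9 → 6: |6-9| = 3, total = 4
  6 → 4: |4-6| = 2, total = 6
  4 → 3: |3-4| = 1, total = 7
  3 → 1: |1-3| = 2, total = 9
  1 → 11: |11-1| = 10, total = 19

Answer: 19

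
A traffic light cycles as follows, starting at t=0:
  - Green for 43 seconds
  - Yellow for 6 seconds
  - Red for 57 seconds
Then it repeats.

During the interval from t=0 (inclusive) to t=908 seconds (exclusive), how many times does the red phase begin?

Answer: 9

Derivation:
Cycle = 43+6+57 = 106s
red phase starts at t = k*106 + 49 for k=0,1,2,...
Need k*106+49 < 908 → k < 8.104
k ∈ {0, ..., 8} → 9 starts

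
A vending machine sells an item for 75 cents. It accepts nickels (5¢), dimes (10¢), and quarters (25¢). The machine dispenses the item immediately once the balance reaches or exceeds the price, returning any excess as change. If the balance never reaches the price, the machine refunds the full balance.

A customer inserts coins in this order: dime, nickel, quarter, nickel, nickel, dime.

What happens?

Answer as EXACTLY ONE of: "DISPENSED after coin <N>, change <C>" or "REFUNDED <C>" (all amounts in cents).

Answer: REFUNDED 60

Derivation:
Price: 75¢
Coin 1 (dime, 10¢): balance = 10¢
Coin 2 (nickel, 5¢): balance = 15¢
Coin 3 (quarter, 25¢): balance = 40¢
Coin 4 (nickel, 5¢): balance = 45¢
Coin 5 (nickel, 5¢): balance = 50¢
Coin 6 (dime, 10¢): balance = 60¢
All coins inserted, balance 60¢ < price 75¢ → REFUND 60¢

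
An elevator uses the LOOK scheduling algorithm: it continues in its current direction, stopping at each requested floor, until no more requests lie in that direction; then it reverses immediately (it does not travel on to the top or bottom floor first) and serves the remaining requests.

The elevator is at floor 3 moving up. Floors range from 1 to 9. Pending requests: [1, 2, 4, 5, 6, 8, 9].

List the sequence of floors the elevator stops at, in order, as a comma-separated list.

Answer: 4, 5, 6, 8, 9, 2, 1

Derivation:
Current: 3, moving UP
Serve above first (ascending): [4, 5, 6, 8, 9]
Then reverse, serve below (descending): [2, 1]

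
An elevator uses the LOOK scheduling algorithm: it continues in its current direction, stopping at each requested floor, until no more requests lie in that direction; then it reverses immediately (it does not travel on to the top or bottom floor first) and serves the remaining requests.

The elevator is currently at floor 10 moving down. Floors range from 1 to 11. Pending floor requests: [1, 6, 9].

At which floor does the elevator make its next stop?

Current floor: 10, direction: down
Requests above: []
Requests below: [1, 6, 9]
Moving down and requests lie below → nearest below is max([1, 6, 9]) = 9

Answer: 9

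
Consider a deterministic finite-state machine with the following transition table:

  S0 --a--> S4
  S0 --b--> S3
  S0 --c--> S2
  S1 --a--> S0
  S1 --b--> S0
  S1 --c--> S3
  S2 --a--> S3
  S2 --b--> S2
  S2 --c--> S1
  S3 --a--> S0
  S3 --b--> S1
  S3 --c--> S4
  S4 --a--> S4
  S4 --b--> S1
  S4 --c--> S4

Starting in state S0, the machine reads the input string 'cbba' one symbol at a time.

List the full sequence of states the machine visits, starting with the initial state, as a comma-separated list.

Answer: S0, S2, S2, S2, S3

Derivation:
Start: S0
  read 'c': S0 --c--> S2
  read 'b': S2 --b--> S2
  read 'b': S2 --b--> S2
  read 'a': S2 --a--> S3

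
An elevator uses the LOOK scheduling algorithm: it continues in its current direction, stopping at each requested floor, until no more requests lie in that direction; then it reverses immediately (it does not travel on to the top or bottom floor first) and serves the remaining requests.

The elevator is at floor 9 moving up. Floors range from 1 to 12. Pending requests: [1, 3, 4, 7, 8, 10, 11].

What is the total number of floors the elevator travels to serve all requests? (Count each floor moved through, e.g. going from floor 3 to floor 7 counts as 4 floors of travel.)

Start at floor 9 moving up, LOOK stop order: [10, 11, 8, 7, 4, 3, 1]
  9 → 10: |10-9| = 1, total = 1
  10 → 11: |11-10| = 1, total = 2
  11 → 8: |8-11| = 3, total = 5
  8 → 7: |7-8| = 1, total = 6
  7 → 4: |4-7| = 3, total = 9
  4 → 3: |3-4| = 1, total = 10
  3 → 1: |1-3| = 2, total = 12

Answer: 12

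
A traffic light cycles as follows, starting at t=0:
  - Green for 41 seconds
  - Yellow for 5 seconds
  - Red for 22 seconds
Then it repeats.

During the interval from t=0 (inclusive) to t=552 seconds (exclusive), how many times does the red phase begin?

Answer: 8

Derivation:
Cycle = 41+5+22 = 68s
red phase starts at t = k*68 + 46 for k=0,1,2,...
Need k*68+46 < 552 → k < 7.441
k ∈ {0, ..., 7} → 8 starts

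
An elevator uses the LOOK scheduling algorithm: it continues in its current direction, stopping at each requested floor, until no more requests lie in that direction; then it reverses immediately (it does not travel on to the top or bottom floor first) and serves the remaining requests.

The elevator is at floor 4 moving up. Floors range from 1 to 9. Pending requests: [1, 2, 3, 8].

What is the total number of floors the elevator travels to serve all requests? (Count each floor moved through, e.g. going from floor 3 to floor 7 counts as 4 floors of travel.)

Start at floor 4 moving up, LOOK stop order: [8, 3, 2, 1]
  4 → 8: |8-4| = 4, total = 4
  8 → 3: |3-8| = 5, total = 9
  3 → 2: |2-3| = 1, total = 10
  2 → 1: |1-2| = 1, total = 11

Answer: 11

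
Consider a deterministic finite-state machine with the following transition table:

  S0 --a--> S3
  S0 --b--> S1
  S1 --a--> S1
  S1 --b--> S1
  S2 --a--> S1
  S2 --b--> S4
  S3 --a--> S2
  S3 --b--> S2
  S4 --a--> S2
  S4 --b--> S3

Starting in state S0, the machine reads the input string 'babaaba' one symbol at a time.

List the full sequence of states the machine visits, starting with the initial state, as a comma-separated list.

Answer: S0, S1, S1, S1, S1, S1, S1, S1

Derivation:
Start: S0
  read 'b': S0 --b--> S1
  read 'a': S1 --a--> S1
  read 'b': S1 --b--> S1
  read 'a': S1 --a--> S1
  read 'a': S1 --a--> S1
  read 'b': S1 --b--> S1
  read 'a': S1 --a--> S1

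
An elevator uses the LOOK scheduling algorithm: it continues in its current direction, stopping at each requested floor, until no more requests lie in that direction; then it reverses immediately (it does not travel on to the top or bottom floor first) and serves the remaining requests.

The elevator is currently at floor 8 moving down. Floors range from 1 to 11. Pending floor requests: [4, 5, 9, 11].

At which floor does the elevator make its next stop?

Answer: 5

Derivation:
Current floor: 8, direction: down
Requests above: [9, 11]
Requests below: [4, 5]
Moving down and requests lie below → nearest below is max([4, 5]) = 5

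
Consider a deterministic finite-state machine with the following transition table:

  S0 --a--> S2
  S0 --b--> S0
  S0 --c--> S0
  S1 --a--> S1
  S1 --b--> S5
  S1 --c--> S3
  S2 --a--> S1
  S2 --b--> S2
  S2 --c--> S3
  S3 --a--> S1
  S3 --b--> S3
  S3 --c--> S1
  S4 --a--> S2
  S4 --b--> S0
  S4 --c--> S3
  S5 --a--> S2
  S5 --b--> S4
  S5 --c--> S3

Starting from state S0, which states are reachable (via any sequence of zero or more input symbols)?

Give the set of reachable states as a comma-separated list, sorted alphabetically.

BFS from S0:
  visit S0: S0--a-->S2 (new), S0--b-->S0 (seen), S0--c-->S0 (seen)
  visit S2: S2--a-->S1 (new), S2--b-->S2 (seen), S2--c-->S3 (new)
  visit S1: S1--a-->S1 (seen), S1--b-->S5 (new), S1--c-->S3 (seen)
  visit S3: S3--a-->S1 (seen), S3--b-->S3 (seen), S3--c-->S1 (seen)
  visit S5: S5--a-->S2 (seen), S5--b-->S4 (new), S5--c-->S3 (seen)
  visit S4: S4--a-->S2 (seen), S4--b-->S0 (seen), S4--c-->S3 (seen)

Answer: S0, S1, S2, S3, S4, S5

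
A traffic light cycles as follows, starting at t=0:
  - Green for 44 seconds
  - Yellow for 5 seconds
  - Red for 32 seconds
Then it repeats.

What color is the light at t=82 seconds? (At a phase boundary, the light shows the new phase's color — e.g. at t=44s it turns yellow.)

Answer: green

Derivation:
Cycle length = 44 + 5 + 32 = 81s
t = 82, phase_t = 82 mod 81 = 1
1 < 44 (green end) → GREEN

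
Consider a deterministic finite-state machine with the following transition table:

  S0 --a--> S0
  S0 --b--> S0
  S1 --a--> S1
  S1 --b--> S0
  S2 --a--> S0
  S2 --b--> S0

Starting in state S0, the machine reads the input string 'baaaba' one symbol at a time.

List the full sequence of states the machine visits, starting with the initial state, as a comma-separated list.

Start: S0
  read 'b': S0 --b--> S0
  read 'a': S0 --a--> S0
  read 'a': S0 --a--> S0
  read 'a': S0 --a--> S0
  read 'b': S0 --b--> S0
  read 'a': S0 --a--> S0

Answer: S0, S0, S0, S0, S0, S0, S0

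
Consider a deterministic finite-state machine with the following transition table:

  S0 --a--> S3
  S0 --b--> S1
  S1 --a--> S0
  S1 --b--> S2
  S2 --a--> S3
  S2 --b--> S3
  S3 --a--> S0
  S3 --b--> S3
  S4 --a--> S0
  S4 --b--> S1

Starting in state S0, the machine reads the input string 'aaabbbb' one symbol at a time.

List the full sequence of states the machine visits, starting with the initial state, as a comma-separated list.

Answer: S0, S3, S0, S3, S3, S3, S3, S3

Derivation:
Start: S0
  read 'a': S0 --a--> S3
  read 'a': S3 --a--> S0
  read 'a': S0 --a--> S3
  read 'b': S3 --b--> S3
  read 'b': S3 --b--> S3
  read 'b': S3 --b--> S3
  read 'b': S3 --b--> S3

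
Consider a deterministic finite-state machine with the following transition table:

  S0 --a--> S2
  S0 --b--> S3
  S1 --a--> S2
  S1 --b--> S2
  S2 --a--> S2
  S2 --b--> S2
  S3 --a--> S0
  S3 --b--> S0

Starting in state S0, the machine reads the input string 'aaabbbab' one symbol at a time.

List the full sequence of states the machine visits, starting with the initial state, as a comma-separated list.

Start: S0
  read 'a': S0 --a--> S2
  read 'a': S2 --a--> S2
  read 'a': S2 --a--> S2
  read 'b': S2 --b--> S2
  read 'b': S2 --b--> S2
  read 'b': S2 --b--> S2
  read 'a': S2 --a--> S2
  read 'b': S2 --b--> S2

Answer: S0, S2, S2, S2, S2, S2, S2, S2, S2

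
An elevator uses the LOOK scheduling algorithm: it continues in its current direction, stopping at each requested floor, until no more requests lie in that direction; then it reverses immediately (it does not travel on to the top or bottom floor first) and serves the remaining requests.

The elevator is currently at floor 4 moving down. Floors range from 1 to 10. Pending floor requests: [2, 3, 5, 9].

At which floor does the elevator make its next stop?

Current floor: 4, direction: down
Requests above: [5, 9]
Requests below: [2, 3]
Moving down and requests lie below → nearest below is max([2, 3]) = 3

Answer: 3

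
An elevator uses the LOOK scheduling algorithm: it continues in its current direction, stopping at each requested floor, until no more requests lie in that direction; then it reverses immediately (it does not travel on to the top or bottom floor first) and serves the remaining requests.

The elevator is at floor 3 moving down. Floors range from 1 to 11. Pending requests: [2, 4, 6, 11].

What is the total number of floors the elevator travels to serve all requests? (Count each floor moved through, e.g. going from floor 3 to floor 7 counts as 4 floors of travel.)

Start at floor 3 moving down, LOOK stop order: [2, 4, 6, 11]
  3 → 2: |2-3| = 1, total = 1
  2 → 4: |4-2| = 2, total = 3
  4 → 6: |6-4| = 2, total = 5
  6 → 11: |11-6| = 5, total = 10

Answer: 10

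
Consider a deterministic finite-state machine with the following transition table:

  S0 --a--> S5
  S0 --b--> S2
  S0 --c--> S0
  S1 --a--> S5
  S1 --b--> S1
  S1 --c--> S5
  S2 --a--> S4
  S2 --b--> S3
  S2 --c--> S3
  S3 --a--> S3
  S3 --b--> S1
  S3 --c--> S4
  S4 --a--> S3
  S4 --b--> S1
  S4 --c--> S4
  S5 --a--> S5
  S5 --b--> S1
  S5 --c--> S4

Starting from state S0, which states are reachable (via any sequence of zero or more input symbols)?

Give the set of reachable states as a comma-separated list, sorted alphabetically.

Answer: S0, S1, S2, S3, S4, S5

Derivation:
BFS from S0:
  visit S0: S0--a-->S5 (new), S0--b-->S2 (new), S0--c-->S0 (seen)
  visit S5: S5--a-->S5 (seen), S5--b-->S1 (new), S5--c-->S4 (new)
  visit S2: S2--a-->S4 (seen), S2--b-->S3 (new), S2--c-->S3 (seen)
  visit S1: S1--a-->S5 (seen), S1--b-->S1 (seen), S1--c-->S5 (seen)
  visit S4: S4--a-->S3 (seen), S4--b-->S1 (seen), S4--c-->S4 (seen)
  visit S3: S3--a-->S3 (seen), S3--b-->S1 (seen), S3--c-->S4 (seen)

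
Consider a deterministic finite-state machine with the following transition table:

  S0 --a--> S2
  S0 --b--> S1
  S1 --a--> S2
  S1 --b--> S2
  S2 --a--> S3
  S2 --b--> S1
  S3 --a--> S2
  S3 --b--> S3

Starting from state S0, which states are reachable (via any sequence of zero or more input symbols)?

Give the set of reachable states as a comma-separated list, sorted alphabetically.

Answer: S0, S1, S2, S3

Derivation:
BFS from S0:
  visit S0: S0--a-->S2 (new), S0--b-->S1 (new)
  visit S2: S2--a-->S3 (new), S2--b-->S1 (seen)
  visit S1: S1--a-->S2 (seen), S1--b-->S2 (seen)
  visit S3: S3--a-->S2 (seen), S3--b-->S3 (seen)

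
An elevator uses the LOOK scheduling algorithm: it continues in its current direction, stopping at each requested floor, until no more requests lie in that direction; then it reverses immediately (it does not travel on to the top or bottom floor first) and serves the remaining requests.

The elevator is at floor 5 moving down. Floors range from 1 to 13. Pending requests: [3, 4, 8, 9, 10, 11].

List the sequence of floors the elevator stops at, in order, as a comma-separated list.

Answer: 4, 3, 8, 9, 10, 11

Derivation:
Current: 5, moving DOWN
Serve below first (descending): [4, 3]
Then reverse, serve above (ascending): [8, 9, 10, 11]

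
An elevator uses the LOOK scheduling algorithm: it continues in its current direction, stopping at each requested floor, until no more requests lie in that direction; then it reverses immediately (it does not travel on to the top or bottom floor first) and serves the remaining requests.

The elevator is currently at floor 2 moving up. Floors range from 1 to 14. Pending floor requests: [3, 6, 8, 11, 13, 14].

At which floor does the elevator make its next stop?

Current floor: 2, direction: up
Requests above: [3, 6, 8, 11, 13, 14]
Requests below: []
Moving up and requests lie above → nearest above is min([3, 6, 8, 11, 13, 14]) = 3

Answer: 3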